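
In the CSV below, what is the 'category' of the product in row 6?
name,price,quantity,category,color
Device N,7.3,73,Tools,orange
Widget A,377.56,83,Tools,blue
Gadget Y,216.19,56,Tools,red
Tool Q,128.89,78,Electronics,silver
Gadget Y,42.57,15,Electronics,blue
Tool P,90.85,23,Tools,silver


Query: Row 6 ('Tool P'), column 'category'
Value: Tools

Tools


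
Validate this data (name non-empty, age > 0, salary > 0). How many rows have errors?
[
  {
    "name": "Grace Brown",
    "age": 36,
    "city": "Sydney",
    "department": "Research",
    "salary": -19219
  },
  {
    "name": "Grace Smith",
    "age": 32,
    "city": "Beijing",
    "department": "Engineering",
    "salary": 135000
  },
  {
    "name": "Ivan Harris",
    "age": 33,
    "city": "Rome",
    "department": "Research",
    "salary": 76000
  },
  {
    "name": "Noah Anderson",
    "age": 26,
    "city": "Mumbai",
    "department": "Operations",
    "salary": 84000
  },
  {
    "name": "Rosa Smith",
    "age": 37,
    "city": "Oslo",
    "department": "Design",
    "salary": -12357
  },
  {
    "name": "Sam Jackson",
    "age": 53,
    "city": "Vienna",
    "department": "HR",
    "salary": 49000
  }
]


Validating 6 records:
Rules: name non-empty, age > 0, salary > 0

  Row 1 (Grace Brown): negative salary: -19219
  Row 2 (Grace Smith): OK
  Row 3 (Ivan Harris): OK
  Row 4 (Noah Anderson): OK
  Row 5 (Rosa Smith): negative salary: -12357
  Row 6 (Sam Jackson): OK

Total errors: 2

2 errors


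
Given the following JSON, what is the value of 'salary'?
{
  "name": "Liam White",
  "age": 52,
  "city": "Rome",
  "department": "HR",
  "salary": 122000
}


Looking up field 'salary'
Value: 122000

122000


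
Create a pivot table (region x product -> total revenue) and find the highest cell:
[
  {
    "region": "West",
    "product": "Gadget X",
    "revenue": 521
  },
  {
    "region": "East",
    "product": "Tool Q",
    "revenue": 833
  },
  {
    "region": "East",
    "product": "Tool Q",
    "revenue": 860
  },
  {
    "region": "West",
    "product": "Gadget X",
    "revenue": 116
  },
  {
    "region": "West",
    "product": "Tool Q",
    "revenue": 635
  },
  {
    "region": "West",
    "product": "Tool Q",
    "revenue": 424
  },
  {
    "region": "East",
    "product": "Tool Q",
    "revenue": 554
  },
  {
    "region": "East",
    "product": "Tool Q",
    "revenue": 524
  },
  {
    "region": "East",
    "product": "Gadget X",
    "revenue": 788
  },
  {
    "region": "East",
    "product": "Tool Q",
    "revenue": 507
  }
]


Pivot: region (rows) x product (columns) -> total revenue

     Gadget X      Tool Q      
East           788          3278  
West           637          1059  

Highest: East / Tool Q = $3278

East / Tool Q = $3278


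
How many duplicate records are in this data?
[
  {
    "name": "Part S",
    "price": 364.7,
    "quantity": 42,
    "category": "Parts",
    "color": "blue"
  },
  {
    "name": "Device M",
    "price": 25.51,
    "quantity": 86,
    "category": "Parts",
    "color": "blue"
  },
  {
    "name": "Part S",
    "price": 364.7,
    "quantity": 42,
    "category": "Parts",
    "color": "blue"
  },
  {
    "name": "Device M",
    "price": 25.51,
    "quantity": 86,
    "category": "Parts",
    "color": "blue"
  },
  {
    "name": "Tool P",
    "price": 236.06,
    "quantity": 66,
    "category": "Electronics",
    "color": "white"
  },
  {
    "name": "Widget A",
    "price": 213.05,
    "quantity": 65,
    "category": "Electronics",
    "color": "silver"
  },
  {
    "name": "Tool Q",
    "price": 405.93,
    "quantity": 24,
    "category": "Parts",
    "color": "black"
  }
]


Checking 7 records for duplicates:

  Row 1: Part S ($364.7, qty 42)
  Row 2: Device M ($25.51, qty 86)
  Row 3: Part S ($364.7, qty 42) <-- DUPLICATE
  Row 4: Device M ($25.51, qty 86) <-- DUPLICATE
  Row 5: Tool P ($236.06, qty 66)
  Row 6: Widget A ($213.05, qty 65)
  Row 7: Tool Q ($405.93, qty 24)

Duplicates found: 2
Unique records: 5

2 duplicates, 5 unique


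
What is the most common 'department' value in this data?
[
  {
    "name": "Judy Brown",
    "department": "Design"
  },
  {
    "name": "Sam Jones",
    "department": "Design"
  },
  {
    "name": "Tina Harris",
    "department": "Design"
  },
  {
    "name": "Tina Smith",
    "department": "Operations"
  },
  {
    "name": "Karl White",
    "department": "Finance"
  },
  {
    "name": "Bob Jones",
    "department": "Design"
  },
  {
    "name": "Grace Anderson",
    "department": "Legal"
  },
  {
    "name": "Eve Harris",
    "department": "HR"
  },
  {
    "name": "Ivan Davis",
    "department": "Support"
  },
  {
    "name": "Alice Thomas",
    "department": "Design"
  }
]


Counting 'department' values across 10 records:

  Design: 5 #####
  Operations: 1 #
  Finance: 1 #
  Legal: 1 #
  HR: 1 #
  Support: 1 #

Most common: Design (5 times)

Design (5 times)


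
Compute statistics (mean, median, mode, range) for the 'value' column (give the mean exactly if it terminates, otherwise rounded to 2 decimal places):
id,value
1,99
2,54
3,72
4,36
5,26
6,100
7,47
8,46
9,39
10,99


Data: [99, 54, 72, 36, 26, 100, 47, 46, 39, 99]
Count: 10
Sum: 618
Mean: 618/10 = 61.8
Sorted: [26, 36, 39, 46, 47, 54, 72, 99, 99, 100]
Median: 50.5
Mode: 99 (2 times)
Range: 100 - 26 = 74
Min: 26, Max: 100

mean=61.8, median=50.5, mode=99, range=74


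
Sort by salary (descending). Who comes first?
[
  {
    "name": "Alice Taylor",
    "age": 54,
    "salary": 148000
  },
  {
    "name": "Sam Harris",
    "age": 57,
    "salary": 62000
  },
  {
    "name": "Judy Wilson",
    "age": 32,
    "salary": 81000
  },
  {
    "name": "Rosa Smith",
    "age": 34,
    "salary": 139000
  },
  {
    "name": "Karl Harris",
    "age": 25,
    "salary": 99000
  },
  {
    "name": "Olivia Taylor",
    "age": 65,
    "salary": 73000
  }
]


Sort by: salary (descending)

Sorted order:
  1. Alice Taylor (salary = 148000)
  2. Rosa Smith (salary = 139000)
  3. Karl Harris (salary = 99000)
  4. Judy Wilson (salary = 81000)
  5. Olivia Taylor (salary = 73000)
  6. Sam Harris (salary = 62000)

First: Alice Taylor

Alice Taylor


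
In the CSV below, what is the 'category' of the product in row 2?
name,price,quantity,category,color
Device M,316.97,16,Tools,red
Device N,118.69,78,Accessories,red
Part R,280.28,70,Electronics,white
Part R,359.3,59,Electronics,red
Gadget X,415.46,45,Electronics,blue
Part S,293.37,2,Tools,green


Query: Row 2 ('Device N'), column 'category'
Value: Accessories

Accessories


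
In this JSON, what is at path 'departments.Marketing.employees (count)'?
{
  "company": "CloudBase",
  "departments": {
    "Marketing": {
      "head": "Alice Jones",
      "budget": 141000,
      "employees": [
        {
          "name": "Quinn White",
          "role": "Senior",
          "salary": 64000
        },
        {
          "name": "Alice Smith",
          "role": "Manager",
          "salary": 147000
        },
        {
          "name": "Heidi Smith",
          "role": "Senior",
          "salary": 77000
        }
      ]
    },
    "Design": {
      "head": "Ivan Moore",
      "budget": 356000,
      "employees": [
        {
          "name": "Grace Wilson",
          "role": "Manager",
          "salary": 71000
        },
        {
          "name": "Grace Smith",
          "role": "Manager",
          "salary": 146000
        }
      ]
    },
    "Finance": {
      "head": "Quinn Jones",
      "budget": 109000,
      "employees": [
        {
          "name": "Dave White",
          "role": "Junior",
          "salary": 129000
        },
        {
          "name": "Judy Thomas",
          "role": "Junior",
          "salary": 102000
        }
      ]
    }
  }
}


Path: departments.Marketing.employees (count)

Navigate:
  -> departments
  -> Marketing
  -> employees (array, length 3)

3


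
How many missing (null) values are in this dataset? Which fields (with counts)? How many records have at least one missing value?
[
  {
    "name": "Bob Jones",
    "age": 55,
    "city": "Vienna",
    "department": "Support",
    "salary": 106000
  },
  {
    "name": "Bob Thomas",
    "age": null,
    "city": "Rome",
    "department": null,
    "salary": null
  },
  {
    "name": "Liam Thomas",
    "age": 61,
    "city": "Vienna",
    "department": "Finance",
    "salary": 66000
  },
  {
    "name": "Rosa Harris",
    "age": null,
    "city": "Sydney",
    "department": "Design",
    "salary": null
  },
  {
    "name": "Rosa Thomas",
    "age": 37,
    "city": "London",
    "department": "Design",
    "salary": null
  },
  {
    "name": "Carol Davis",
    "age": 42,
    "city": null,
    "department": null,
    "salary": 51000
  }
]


Checking for missing (null) values in 6 records:

  Bob Jones: complete
  Bob Thomas: age, department, salary
  Liam Thomas: complete
  Rosa Harris: age, salary
  Rosa Thomas: salary
  Carol Davis: city, department

Per field:
  name: 0 missing
  age: 2 missing
  city: 1 missing
  department: 2 missing
  salary: 3 missing

Total missing values: 8
Records with any missing: 4

8 missing values (age: 2, city: 1, department: 2, salary: 3); 4 incomplete records


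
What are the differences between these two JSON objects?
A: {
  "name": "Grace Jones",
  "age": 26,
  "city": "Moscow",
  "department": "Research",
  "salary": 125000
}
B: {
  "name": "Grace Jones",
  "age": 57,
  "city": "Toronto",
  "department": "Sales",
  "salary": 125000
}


Comparing each field (in key order):
  name: same
  age: DIFFERENT
  city: DIFFERENT
  department: DIFFERENT
  salary: same
Differences:
  age: 26 -> 57
  city: Moscow -> Toronto
  department: Research -> Sales

3 field(s) changed

3 changes: age, city, department


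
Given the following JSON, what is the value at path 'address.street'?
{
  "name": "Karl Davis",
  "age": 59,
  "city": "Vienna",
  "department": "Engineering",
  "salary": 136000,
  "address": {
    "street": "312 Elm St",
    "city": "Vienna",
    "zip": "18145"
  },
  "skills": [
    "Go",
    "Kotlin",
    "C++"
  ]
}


Query: address.street
Path: address -> street
Value: 312 Elm St

312 Elm St


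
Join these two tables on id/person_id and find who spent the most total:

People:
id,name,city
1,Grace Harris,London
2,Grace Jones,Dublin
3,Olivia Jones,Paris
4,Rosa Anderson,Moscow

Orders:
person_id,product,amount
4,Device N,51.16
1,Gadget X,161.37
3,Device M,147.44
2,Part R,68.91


Join on: people.id = orders.person_id

Joined rows:
  Rosa Anderson (Moscow) bought Device N for $51.16
  Grace Harris (London) bought Gadget X for $161.37
  Olivia Jones (Paris) bought Device M for $147.44
  Grace Jones (Dublin) bought Part R for $68.91

Total per person:
  Grace Harris: $161.37
  Olivia Jones: $147.44
  Grace Jones: $68.91
  Rosa Anderson: $51.16

Top spender: Grace Harris ($161.37)

Grace Harris ($161.37)


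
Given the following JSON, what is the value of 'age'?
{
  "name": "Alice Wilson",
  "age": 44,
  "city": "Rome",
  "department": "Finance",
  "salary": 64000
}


Looking up field 'age'
Value: 44

44


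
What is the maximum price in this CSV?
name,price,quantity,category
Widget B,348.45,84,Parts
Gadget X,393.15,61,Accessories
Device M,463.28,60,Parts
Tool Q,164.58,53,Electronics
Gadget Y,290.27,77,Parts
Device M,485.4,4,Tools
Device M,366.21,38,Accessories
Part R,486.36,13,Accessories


Computing maximum price:
Values: [348.45, 393.15, 463.28, 164.58, 290.27, 485.4, 366.21, 486.36]
Max = 486.36

486.36


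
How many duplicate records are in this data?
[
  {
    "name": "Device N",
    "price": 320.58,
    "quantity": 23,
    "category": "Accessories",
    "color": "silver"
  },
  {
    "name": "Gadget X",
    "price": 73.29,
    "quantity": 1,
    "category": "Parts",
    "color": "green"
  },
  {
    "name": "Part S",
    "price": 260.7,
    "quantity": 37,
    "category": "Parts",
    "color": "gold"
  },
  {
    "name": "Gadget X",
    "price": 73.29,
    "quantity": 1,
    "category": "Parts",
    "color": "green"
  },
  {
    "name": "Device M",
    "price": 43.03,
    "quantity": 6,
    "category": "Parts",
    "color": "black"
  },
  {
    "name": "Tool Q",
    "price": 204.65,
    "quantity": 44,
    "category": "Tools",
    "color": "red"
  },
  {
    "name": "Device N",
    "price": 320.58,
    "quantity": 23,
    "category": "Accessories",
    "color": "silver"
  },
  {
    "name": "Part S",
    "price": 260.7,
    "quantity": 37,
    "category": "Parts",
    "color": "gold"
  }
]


Checking 8 records for duplicates:

  Row 1: Device N ($320.58, qty 23)
  Row 2: Gadget X ($73.29, qty 1)
  Row 3: Part S ($260.7, qty 37)
  Row 4: Gadget X ($73.29, qty 1) <-- DUPLICATE
  Row 5: Device M ($43.03, qty 6)
  Row 6: Tool Q ($204.65, qty 44)
  Row 7: Device N ($320.58, qty 23) <-- DUPLICATE
  Row 8: Part S ($260.7, qty 37) <-- DUPLICATE

Duplicates found: 3
Unique records: 5

3 duplicates, 5 unique


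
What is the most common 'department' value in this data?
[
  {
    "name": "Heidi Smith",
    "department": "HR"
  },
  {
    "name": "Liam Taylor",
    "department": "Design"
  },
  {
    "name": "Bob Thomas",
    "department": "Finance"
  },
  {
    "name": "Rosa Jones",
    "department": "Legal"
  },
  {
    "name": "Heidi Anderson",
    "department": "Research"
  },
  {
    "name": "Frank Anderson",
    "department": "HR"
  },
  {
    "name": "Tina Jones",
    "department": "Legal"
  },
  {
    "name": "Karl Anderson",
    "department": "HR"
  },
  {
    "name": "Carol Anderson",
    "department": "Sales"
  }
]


Counting 'department' values across 9 records:

  HR: 3 ###
  Legal: 2 ##
  Design: 1 #
  Finance: 1 #
  Research: 1 #
  Sales: 1 #

Most common: HR (3 times)

HR (3 times)


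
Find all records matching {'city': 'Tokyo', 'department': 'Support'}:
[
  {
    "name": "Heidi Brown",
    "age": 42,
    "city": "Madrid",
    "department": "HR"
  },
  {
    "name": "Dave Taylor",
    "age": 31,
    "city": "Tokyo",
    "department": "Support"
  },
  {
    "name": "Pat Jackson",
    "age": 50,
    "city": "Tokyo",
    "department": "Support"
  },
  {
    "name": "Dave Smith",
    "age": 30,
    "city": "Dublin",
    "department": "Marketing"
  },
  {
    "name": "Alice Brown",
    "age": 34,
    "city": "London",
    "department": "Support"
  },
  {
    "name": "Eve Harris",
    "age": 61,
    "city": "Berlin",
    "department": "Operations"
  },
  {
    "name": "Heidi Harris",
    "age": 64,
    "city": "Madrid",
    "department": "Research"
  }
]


Search criteria: {'city': 'Tokyo', 'department': 'Support'}

Checking 7 records:
  Heidi Brown: {city: Madrid, department: HR}
  Dave Taylor: {city: Tokyo, department: Support} <-- MATCH
  Pat Jackson: {city: Tokyo, department: Support} <-- MATCH
  Dave Smith: {city: Dublin, department: Marketing}
  Alice Brown: {city: London, department: Support}
  Eve Harris: {city: Berlin, department: Operations}
  Heidi Harris: {city: Madrid, department: Research}

Matches: ["Dave Taylor", "Pat Jackson"]

["Dave Taylor", "Pat Jackson"]


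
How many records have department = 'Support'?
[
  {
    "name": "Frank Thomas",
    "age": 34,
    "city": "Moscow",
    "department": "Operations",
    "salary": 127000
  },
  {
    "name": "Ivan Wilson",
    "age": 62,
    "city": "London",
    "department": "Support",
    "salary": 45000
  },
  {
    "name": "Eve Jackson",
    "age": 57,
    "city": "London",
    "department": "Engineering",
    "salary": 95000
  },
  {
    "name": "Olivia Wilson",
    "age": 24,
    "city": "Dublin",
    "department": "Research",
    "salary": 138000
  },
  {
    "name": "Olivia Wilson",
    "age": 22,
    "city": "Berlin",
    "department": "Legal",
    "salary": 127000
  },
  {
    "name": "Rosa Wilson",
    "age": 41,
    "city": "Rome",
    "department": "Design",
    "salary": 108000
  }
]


Data: 6 records
Condition: department = 'Support'

Checking each record:
  Frank Thomas: Operations
  Ivan Wilson: Support MATCH
  Eve Jackson: Engineering
  Olivia Wilson: Research
  Olivia Wilson: Legal
  Rosa Wilson: Design

Count: 1

1


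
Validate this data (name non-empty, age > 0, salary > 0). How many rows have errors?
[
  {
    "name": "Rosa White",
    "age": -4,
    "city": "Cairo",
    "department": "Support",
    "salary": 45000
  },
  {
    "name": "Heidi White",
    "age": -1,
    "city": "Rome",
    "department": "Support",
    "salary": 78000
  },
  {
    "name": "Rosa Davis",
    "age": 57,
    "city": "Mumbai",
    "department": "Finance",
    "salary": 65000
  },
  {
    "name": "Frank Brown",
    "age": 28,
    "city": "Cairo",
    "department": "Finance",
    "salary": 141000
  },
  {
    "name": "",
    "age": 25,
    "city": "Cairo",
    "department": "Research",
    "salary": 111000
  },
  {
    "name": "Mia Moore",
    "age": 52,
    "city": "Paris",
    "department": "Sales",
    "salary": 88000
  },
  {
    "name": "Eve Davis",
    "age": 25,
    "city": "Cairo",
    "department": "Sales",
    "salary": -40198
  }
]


Validating 7 records:
Rules: name non-empty, age > 0, salary > 0

  Row 1 (Rosa White): negative age: -4
  Row 2 (Heidi White): negative age: -1
  Row 3 (Rosa Davis): OK
  Row 4 (Frank Brown): OK
  Row 5 (???): empty name
  Row 6 (Mia Moore): OK
  Row 7 (Eve Davis): negative salary: -40198

Total errors: 4

4 errors


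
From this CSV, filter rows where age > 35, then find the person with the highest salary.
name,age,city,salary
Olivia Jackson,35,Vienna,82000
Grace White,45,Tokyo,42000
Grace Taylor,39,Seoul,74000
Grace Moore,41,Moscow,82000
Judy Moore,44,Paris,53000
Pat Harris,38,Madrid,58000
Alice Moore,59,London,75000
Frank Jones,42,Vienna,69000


Filter: age > 35
Sort by: salary (descending)

Filtered records (7):
  Grace Moore, age 41, salary $82000
  Alice Moore, age 59, salary $75000
  Grace Taylor, age 39, salary $74000
  Frank Jones, age 42, salary $69000
  Pat Harris, age 38, salary $58000
  Judy Moore, age 44, salary $53000
  Grace White, age 45, salary $42000

Highest salary: Grace Moore ($82000)

Grace Moore


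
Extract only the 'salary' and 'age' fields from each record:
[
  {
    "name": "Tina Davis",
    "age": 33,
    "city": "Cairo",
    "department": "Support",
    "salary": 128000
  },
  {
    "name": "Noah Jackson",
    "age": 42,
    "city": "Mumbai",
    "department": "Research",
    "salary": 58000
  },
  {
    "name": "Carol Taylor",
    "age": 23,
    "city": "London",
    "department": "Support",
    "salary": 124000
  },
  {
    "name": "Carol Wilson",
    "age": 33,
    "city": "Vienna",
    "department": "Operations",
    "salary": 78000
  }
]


Original: 4 records with fields: name, age, city, department, salary
Keep: ['salary', 'age']
Drop: ['name', 'city', 'department']
Result: 4 records, 2 fields each

[
  {
    "salary": 128000,
    "age": 33
  },
  {
    "salary": 58000,
    "age": 42
  },
  {
    "salary": 124000,
    "age": 23
  },
  {
    "salary": 78000,
    "age": 33
  }
]


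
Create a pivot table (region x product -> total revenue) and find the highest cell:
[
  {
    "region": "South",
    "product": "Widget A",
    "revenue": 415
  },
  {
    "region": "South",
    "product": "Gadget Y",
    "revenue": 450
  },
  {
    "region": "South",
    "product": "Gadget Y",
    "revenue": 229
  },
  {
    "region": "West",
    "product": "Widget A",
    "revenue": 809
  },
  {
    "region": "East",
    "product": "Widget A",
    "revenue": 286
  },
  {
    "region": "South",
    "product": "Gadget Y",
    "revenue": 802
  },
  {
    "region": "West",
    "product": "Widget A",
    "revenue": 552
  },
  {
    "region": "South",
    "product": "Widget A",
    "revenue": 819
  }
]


Pivot: region (rows) x product (columns) -> total revenue

     Gadget Y      Widget A    
East             0           286  
South         1481          1234  
West             0          1361  

Highest: South / Gadget Y = $1481

South / Gadget Y = $1481


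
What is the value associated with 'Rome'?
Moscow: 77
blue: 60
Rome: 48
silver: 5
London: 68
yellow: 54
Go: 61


Looking up key 'Rome'
Value: 48

48


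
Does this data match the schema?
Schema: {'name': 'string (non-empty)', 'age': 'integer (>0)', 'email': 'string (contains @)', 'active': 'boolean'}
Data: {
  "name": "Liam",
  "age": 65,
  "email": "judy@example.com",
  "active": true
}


Validating each field against schema:
  name: OK (non-empty string)
  age: OK (positive integer)
  email: OK (string with @)
  active: OK (boolean)

Result: VALID

VALID


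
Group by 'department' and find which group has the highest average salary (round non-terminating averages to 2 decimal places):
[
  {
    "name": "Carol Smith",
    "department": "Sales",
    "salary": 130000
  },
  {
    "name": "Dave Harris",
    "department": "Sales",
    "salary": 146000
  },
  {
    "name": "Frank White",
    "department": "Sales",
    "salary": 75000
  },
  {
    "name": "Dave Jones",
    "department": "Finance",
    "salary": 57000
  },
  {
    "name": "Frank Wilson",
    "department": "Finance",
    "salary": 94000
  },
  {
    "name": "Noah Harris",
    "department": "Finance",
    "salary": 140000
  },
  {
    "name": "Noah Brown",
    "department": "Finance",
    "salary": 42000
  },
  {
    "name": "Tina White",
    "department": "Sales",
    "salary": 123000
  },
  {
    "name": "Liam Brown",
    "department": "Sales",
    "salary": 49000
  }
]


Group by: department

Groups:
  Finance: 4 people, avg salary = 333000/4 = $83250
  Sales: 5 people, avg salary = 523000/5 = $104600

Highest average salary: Sales ($104600)

Sales ($104600)


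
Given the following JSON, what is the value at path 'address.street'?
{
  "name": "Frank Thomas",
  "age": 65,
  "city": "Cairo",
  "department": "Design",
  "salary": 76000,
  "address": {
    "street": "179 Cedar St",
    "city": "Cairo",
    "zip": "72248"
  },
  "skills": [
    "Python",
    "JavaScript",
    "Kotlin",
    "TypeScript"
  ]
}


Query: address.street
Path: address -> street
Value: 179 Cedar St

179 Cedar St


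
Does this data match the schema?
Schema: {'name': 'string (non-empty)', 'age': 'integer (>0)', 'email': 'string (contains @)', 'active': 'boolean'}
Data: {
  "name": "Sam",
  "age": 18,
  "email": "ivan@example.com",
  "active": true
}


Validating each field against schema:
  name: OK (non-empty string)
  age: OK (positive integer)
  email: OK (string with @)
  active: OK (boolean)

Result: VALID

VALID


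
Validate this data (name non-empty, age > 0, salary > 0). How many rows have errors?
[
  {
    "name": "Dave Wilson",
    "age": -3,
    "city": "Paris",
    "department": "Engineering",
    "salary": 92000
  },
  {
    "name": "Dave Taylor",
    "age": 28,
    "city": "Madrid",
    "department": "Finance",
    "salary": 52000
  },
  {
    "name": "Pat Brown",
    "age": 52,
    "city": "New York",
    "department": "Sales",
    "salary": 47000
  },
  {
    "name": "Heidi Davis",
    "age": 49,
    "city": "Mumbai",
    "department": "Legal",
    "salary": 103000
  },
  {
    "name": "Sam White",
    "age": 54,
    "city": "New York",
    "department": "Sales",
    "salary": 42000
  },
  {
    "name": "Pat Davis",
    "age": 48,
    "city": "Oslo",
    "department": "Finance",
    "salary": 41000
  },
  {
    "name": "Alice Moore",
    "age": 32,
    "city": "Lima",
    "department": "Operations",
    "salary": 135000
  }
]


Validating 7 records:
Rules: name non-empty, age > 0, salary > 0

  Row 1 (Dave Wilson): negative age: -3
  Row 2 (Dave Taylor): OK
  Row 3 (Pat Brown): OK
  Row 4 (Heidi Davis): OK
  Row 5 (Sam White): OK
  Row 6 (Pat Davis): OK
  Row 7 (Alice Moore): OK

Total errors: 1

1 errors


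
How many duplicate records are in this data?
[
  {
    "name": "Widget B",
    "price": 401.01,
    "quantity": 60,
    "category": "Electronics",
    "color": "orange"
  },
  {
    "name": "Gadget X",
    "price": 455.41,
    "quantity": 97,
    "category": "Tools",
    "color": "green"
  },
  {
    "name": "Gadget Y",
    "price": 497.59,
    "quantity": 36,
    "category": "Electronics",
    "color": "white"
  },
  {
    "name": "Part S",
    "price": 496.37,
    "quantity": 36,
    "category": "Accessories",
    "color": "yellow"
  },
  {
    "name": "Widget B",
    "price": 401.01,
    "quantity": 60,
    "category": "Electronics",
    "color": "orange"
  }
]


Checking 5 records for duplicates:

  Row 1: Widget B ($401.01, qty 60)
  Row 2: Gadget X ($455.41, qty 97)
  Row 3: Gadget Y ($497.59, qty 36)
  Row 4: Part S ($496.37, qty 36)
  Row 5: Widget B ($401.01, qty 60) <-- DUPLICATE

Duplicates found: 1
Unique records: 4

1 duplicates, 4 unique


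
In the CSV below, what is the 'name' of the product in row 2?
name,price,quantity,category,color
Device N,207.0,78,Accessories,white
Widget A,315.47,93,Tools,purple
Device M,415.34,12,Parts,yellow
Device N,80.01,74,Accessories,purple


Query: Row 2 ('Widget A'), column 'name'
Value: Widget A

Widget A


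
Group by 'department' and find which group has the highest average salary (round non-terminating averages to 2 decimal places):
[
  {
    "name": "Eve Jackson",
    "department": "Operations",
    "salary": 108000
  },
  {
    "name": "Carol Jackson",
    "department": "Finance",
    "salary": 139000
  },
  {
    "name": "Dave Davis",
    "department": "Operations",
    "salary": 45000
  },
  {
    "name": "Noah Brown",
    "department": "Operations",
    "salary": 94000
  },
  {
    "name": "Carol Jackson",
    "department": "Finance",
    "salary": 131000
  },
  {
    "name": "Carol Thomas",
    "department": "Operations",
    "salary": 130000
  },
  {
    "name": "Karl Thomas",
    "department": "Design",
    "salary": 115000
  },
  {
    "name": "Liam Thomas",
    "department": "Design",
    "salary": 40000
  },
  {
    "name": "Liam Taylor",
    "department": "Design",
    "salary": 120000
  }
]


Group by: department

Groups:
  Design: 3 people, avg salary = 275000/3 ≈ $91666.67
  Finance: 2 people, avg salary = 270000/2 = $135000
  Operations: 4 people, avg salary = 377000/4 = $94250

Highest average salary: Finance ($135000)

Finance ($135000)


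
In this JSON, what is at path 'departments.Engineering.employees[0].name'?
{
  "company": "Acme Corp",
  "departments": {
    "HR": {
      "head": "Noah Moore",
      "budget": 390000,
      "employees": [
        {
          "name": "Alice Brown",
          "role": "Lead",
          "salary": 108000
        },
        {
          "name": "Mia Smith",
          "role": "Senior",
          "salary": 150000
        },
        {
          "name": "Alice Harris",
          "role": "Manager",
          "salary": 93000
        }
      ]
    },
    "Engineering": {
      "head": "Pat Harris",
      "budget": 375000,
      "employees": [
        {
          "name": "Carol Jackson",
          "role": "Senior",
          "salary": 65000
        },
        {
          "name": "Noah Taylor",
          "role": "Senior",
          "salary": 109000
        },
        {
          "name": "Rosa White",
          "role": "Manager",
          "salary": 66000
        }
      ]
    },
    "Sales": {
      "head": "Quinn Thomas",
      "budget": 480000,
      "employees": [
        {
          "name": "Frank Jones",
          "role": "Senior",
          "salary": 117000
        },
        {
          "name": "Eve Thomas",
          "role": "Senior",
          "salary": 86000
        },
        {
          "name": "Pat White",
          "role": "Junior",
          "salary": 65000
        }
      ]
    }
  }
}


Path: departments.Engineering.employees[0].name

Navigate:
  -> departments
  -> Engineering
  -> employees[0].name = 'Carol Jackson'

Carol Jackson


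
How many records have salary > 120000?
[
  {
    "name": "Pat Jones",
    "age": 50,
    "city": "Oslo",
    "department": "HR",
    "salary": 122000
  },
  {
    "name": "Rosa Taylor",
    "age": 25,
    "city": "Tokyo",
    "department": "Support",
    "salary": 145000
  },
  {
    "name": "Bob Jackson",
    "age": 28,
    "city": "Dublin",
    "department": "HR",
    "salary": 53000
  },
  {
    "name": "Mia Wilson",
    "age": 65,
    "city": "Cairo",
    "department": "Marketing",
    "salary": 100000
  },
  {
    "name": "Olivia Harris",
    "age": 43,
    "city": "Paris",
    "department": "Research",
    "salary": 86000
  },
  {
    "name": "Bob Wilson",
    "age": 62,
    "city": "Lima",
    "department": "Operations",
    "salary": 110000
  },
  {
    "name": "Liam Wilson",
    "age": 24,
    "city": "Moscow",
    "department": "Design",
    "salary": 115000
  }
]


Data: 7 records
Condition: salary > 120000

Checking each record:
  Pat Jones: 122000 MATCH
  Rosa Taylor: 145000 MATCH
  Bob Jackson: 53000
  Mia Wilson: 100000
  Olivia Harris: 86000
  Bob Wilson: 110000
  Liam Wilson: 115000

Count: 2

2


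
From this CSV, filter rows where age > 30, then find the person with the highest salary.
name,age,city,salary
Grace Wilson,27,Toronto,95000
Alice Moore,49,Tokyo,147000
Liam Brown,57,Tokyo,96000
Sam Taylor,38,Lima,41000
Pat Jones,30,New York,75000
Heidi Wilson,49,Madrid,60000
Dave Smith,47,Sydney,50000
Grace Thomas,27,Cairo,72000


Filter: age > 30
Sort by: salary (descending)

Filtered records (5):
  Alice Moore, age 49, salary $147000
  Liam Brown, age 57, salary $96000
  Heidi Wilson, age 49, salary $60000
  Dave Smith, age 47, salary $50000
  Sam Taylor, age 38, salary $41000

Highest salary: Alice Moore ($147000)

Alice Moore


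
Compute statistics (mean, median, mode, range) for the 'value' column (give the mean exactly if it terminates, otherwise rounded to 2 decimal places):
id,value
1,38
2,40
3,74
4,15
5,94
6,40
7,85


Data: [38, 40, 74, 15, 94, 40, 85]
Count: 7
Sum: 386
Mean: 386/7 ≈ 55.14 (rounded to 2 decimal places)
Sorted: [15, 38, 40, 40, 74, 85, 94]
Median: 40.0
Mode: 40 (2 times)
Range: 94 - 15 = 79
Min: 15, Max: 94

mean≈55.14, median=40.0, mode=40, range=79


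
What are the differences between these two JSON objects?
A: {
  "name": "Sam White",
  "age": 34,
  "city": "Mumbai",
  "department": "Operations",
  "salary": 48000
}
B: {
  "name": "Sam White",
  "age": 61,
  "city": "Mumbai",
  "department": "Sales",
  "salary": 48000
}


Comparing each field (in key order):
  name: same
  age: DIFFERENT
  city: same
  department: DIFFERENT
  salary: same
Differences:
  age: 34 -> 61
  department: Operations -> Sales

2 field(s) changed

2 changes: age, department


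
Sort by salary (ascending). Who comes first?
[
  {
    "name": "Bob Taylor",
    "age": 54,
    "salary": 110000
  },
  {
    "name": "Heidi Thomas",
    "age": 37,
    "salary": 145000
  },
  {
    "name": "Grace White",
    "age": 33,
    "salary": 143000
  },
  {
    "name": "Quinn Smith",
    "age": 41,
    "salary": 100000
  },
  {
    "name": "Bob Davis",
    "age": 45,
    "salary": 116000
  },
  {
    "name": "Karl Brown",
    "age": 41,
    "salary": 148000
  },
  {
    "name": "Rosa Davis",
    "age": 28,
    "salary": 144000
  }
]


Sort by: salary (ascending)

Sorted order:
  1. Quinn Smith (salary = 100000)
  2. Bob Taylor (salary = 110000)
  3. Bob Davis (salary = 116000)
  4. Grace White (salary = 143000)
  5. Rosa Davis (salary = 144000)
  6. Heidi Thomas (salary = 145000)
  7. Karl Brown (salary = 148000)

First: Quinn Smith

Quinn Smith


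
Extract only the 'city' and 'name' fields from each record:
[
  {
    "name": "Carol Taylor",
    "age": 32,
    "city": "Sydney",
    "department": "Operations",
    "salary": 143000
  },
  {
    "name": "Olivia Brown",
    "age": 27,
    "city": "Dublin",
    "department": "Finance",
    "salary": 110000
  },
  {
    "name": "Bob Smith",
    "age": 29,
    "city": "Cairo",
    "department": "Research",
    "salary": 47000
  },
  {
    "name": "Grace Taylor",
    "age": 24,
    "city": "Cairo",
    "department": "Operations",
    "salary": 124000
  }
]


Original: 4 records with fields: name, age, city, department, salary
Keep: ['city', 'name']
Drop: ['age', 'department', 'salary']
Result: 4 records, 2 fields each

[
  {
    "city": "Sydney",
    "name": "Carol Taylor"
  },
  {
    "city": "Dublin",
    "name": "Olivia Brown"
  },
  {
    "city": "Cairo",
    "name": "Bob Smith"
  },
  {
    "city": "Cairo",
    "name": "Grace Taylor"
  }
]


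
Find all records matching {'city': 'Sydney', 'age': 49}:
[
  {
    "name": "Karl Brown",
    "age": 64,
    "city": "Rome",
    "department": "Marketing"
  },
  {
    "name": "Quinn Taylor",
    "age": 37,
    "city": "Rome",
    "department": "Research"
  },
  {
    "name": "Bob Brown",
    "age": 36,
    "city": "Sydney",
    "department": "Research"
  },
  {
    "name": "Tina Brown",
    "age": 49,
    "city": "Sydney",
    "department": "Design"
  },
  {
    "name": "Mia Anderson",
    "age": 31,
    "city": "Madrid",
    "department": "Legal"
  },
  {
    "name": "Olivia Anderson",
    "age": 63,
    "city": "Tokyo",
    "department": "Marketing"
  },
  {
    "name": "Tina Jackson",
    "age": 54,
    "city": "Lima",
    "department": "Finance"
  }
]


Search criteria: {'city': 'Sydney', 'age': 49}

Checking 7 records:
  Karl Brown: {city: Rome, age: 64}
  Quinn Taylor: {city: Rome, age: 37}
  Bob Brown: {city: Sydney, age: 36}
  Tina Brown: {city: Sydney, age: 49} <-- MATCH
  Mia Anderson: {city: Madrid, age: 31}
  Olivia Anderson: {city: Tokyo, age: 63}
  Tina Jackson: {city: Lima, age: 54}

Matches: ["Tina Brown"]

["Tina Brown"]


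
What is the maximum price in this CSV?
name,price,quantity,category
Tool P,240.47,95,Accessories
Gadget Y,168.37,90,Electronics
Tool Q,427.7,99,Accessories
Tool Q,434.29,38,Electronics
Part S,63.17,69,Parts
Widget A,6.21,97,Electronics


Computing maximum price:
Values: [240.47, 168.37, 427.7, 434.29, 63.17, 6.21]
Max = 434.29

434.29


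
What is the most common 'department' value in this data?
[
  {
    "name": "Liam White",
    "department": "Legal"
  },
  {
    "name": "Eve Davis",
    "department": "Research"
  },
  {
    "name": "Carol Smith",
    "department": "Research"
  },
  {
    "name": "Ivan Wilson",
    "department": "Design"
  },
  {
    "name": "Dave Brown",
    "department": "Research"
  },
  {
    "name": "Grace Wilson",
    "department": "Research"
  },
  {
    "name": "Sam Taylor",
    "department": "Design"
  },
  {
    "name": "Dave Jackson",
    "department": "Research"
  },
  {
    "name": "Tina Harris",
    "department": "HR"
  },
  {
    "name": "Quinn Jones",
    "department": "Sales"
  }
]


Counting 'department' values across 10 records:

  Research: 5 #####
  Design: 2 ##
  Legal: 1 #
  HR: 1 #
  Sales: 1 #

Most common: Research (5 times)

Research (5 times)


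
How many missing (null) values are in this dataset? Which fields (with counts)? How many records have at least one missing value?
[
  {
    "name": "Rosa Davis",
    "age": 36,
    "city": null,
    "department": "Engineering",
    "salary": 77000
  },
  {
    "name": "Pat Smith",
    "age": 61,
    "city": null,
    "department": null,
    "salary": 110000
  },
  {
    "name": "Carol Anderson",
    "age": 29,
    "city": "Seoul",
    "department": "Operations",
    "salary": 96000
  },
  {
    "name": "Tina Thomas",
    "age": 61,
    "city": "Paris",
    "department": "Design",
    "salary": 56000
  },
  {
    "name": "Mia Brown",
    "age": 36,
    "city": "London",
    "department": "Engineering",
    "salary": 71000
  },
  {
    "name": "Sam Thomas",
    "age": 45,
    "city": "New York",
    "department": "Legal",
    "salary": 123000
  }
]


Checking for missing (null) values in 6 records:

  Rosa Davis: city
  Pat Smith: city, department
  Carol Anderson: complete
  Tina Thomas: complete
  Mia Brown: complete
  Sam Thomas: complete

Per field:
  name: 0 missing
  age: 0 missing
  city: 2 missing
  department: 1 missing
  salary: 0 missing

Total missing values: 3
Records with any missing: 2

3 missing values (city: 2, department: 1); 2 incomplete records


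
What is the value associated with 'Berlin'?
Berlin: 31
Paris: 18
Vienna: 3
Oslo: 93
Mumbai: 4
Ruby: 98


Looking up key 'Berlin'
Value: 31

31


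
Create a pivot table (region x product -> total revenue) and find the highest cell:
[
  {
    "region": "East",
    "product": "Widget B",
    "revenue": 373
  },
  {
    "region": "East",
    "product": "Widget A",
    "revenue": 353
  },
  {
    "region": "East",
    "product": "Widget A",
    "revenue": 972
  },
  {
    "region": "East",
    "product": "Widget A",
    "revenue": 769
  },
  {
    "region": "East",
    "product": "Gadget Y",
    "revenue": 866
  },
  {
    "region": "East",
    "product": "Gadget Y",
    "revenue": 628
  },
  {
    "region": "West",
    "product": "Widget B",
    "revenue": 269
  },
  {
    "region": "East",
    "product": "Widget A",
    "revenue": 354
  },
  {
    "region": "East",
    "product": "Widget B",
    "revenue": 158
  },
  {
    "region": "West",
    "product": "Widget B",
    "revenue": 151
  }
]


Pivot: region (rows) x product (columns) -> total revenue

     Gadget Y      Widget A      Widget B    
East          1494          2448           531  
West             0             0           420  

Highest: East / Widget A = $2448

East / Widget A = $2448


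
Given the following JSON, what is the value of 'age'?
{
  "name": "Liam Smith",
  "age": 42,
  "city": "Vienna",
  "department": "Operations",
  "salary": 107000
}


Looking up field 'age'
Value: 42

42


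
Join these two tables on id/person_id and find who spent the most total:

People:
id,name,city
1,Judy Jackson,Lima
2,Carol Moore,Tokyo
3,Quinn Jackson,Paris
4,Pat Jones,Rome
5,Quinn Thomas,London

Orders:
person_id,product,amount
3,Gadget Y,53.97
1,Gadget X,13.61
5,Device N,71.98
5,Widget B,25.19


Join on: people.id = orders.person_id

Joined rows:
  Quinn Jackson (Paris) bought Gadget Y for $53.97
  Judy Jackson (Lima) bought Gadget X for $13.61
  Quinn Thomas (London) bought Device N for $71.98
  Quinn Thomas (London) bought Widget B for $25.19

Total per person:
  Quinn Thomas: $97.17
  Quinn Jackson: $53.97
  Judy Jackson: $13.61

Top spender: Quinn Thomas ($97.17)

Quinn Thomas ($97.17)


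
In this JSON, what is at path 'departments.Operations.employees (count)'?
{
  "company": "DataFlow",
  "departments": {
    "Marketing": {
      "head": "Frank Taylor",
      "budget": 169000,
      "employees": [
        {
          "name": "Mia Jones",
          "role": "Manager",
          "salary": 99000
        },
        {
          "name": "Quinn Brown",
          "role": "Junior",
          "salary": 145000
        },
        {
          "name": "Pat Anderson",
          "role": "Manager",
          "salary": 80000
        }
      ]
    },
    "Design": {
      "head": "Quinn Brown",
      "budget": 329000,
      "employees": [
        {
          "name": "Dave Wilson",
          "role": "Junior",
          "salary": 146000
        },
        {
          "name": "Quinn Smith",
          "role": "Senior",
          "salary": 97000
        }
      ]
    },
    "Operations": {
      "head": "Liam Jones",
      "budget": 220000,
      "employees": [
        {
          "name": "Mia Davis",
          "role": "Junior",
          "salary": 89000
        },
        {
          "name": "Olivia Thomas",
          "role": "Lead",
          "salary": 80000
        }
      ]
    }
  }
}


Path: departments.Operations.employees (count)

Navigate:
  -> departments
  -> Operations
  -> employees (array, length 2)

2


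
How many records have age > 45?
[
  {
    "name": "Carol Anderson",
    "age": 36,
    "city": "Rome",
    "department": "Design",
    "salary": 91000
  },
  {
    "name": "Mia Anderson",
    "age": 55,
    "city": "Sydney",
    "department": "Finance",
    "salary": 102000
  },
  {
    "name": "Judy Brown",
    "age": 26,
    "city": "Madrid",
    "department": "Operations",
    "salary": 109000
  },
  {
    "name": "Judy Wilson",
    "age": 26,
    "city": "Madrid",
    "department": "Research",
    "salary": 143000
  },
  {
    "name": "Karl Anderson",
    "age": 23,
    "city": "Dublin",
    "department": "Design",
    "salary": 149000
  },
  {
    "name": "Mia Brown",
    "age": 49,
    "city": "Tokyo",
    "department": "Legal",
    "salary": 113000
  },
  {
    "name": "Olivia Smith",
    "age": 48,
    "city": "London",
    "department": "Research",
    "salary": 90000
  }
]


Data: 7 records
Condition: age > 45

Checking each record:
  Carol Anderson: 36
  Mia Anderson: 55 MATCH
  Judy Brown: 26
  Judy Wilson: 26
  Karl Anderson: 23
  Mia Brown: 49 MATCH
  Olivia Smith: 48 MATCH

Count: 3

3
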